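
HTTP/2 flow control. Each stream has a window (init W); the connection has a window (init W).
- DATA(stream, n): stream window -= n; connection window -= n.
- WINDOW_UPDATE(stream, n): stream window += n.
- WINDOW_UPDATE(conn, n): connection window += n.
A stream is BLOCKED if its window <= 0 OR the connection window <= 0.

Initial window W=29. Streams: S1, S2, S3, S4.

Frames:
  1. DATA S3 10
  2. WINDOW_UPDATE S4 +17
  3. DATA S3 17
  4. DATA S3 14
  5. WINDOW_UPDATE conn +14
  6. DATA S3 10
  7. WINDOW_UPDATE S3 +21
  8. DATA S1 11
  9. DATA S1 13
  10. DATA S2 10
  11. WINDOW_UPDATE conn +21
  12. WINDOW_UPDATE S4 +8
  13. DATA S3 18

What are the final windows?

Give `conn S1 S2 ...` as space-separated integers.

Op 1: conn=19 S1=29 S2=29 S3=19 S4=29 blocked=[]
Op 2: conn=19 S1=29 S2=29 S3=19 S4=46 blocked=[]
Op 3: conn=2 S1=29 S2=29 S3=2 S4=46 blocked=[]
Op 4: conn=-12 S1=29 S2=29 S3=-12 S4=46 blocked=[1, 2, 3, 4]
Op 5: conn=2 S1=29 S2=29 S3=-12 S4=46 blocked=[3]
Op 6: conn=-8 S1=29 S2=29 S3=-22 S4=46 blocked=[1, 2, 3, 4]
Op 7: conn=-8 S1=29 S2=29 S3=-1 S4=46 blocked=[1, 2, 3, 4]
Op 8: conn=-19 S1=18 S2=29 S3=-1 S4=46 blocked=[1, 2, 3, 4]
Op 9: conn=-32 S1=5 S2=29 S3=-1 S4=46 blocked=[1, 2, 3, 4]
Op 10: conn=-42 S1=5 S2=19 S3=-1 S4=46 blocked=[1, 2, 3, 4]
Op 11: conn=-21 S1=5 S2=19 S3=-1 S4=46 blocked=[1, 2, 3, 4]
Op 12: conn=-21 S1=5 S2=19 S3=-1 S4=54 blocked=[1, 2, 3, 4]
Op 13: conn=-39 S1=5 S2=19 S3=-19 S4=54 blocked=[1, 2, 3, 4]

Answer: -39 5 19 -19 54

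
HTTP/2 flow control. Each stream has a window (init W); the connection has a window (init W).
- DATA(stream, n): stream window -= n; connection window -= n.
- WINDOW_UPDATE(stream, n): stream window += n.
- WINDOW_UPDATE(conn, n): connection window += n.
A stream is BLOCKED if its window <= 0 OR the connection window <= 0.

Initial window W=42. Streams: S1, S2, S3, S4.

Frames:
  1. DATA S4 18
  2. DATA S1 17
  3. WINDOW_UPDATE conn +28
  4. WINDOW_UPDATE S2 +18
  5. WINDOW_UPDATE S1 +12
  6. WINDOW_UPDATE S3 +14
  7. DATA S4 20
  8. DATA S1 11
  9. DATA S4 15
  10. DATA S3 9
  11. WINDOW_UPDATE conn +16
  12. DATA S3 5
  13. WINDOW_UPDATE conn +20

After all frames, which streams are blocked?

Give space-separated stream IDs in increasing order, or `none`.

Op 1: conn=24 S1=42 S2=42 S3=42 S4=24 blocked=[]
Op 2: conn=7 S1=25 S2=42 S3=42 S4=24 blocked=[]
Op 3: conn=35 S1=25 S2=42 S3=42 S4=24 blocked=[]
Op 4: conn=35 S1=25 S2=60 S3=42 S4=24 blocked=[]
Op 5: conn=35 S1=37 S2=60 S3=42 S4=24 blocked=[]
Op 6: conn=35 S1=37 S2=60 S3=56 S4=24 blocked=[]
Op 7: conn=15 S1=37 S2=60 S3=56 S4=4 blocked=[]
Op 8: conn=4 S1=26 S2=60 S3=56 S4=4 blocked=[]
Op 9: conn=-11 S1=26 S2=60 S3=56 S4=-11 blocked=[1, 2, 3, 4]
Op 10: conn=-20 S1=26 S2=60 S3=47 S4=-11 blocked=[1, 2, 3, 4]
Op 11: conn=-4 S1=26 S2=60 S3=47 S4=-11 blocked=[1, 2, 3, 4]
Op 12: conn=-9 S1=26 S2=60 S3=42 S4=-11 blocked=[1, 2, 3, 4]
Op 13: conn=11 S1=26 S2=60 S3=42 S4=-11 blocked=[4]

Answer: S4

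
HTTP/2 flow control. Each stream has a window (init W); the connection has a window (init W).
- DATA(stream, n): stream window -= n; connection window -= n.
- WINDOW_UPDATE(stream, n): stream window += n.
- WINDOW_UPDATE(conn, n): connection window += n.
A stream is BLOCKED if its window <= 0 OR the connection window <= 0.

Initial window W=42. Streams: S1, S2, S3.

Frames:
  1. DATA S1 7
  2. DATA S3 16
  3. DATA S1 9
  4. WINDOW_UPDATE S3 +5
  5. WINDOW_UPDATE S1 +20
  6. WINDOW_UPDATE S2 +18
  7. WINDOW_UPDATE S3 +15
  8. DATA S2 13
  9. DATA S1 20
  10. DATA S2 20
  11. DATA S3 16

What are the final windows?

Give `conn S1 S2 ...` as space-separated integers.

Op 1: conn=35 S1=35 S2=42 S3=42 blocked=[]
Op 2: conn=19 S1=35 S2=42 S3=26 blocked=[]
Op 3: conn=10 S1=26 S2=42 S3=26 blocked=[]
Op 4: conn=10 S1=26 S2=42 S3=31 blocked=[]
Op 5: conn=10 S1=46 S2=42 S3=31 blocked=[]
Op 6: conn=10 S1=46 S2=60 S3=31 blocked=[]
Op 7: conn=10 S1=46 S2=60 S3=46 blocked=[]
Op 8: conn=-3 S1=46 S2=47 S3=46 blocked=[1, 2, 3]
Op 9: conn=-23 S1=26 S2=47 S3=46 blocked=[1, 2, 3]
Op 10: conn=-43 S1=26 S2=27 S3=46 blocked=[1, 2, 3]
Op 11: conn=-59 S1=26 S2=27 S3=30 blocked=[1, 2, 3]

Answer: -59 26 27 30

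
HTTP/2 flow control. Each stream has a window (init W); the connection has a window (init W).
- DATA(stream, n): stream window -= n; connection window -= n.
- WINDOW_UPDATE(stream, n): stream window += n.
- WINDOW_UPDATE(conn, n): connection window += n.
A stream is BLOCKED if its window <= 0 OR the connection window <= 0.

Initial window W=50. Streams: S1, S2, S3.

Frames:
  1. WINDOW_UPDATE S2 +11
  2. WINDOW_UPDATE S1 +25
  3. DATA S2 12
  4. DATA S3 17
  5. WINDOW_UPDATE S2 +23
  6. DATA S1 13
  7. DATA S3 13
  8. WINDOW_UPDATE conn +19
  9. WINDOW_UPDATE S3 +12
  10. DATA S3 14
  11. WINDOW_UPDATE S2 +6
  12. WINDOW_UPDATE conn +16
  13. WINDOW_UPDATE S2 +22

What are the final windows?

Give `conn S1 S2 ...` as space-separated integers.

Op 1: conn=50 S1=50 S2=61 S3=50 blocked=[]
Op 2: conn=50 S1=75 S2=61 S3=50 blocked=[]
Op 3: conn=38 S1=75 S2=49 S3=50 blocked=[]
Op 4: conn=21 S1=75 S2=49 S3=33 blocked=[]
Op 5: conn=21 S1=75 S2=72 S3=33 blocked=[]
Op 6: conn=8 S1=62 S2=72 S3=33 blocked=[]
Op 7: conn=-5 S1=62 S2=72 S3=20 blocked=[1, 2, 3]
Op 8: conn=14 S1=62 S2=72 S3=20 blocked=[]
Op 9: conn=14 S1=62 S2=72 S3=32 blocked=[]
Op 10: conn=0 S1=62 S2=72 S3=18 blocked=[1, 2, 3]
Op 11: conn=0 S1=62 S2=78 S3=18 blocked=[1, 2, 3]
Op 12: conn=16 S1=62 S2=78 S3=18 blocked=[]
Op 13: conn=16 S1=62 S2=100 S3=18 blocked=[]

Answer: 16 62 100 18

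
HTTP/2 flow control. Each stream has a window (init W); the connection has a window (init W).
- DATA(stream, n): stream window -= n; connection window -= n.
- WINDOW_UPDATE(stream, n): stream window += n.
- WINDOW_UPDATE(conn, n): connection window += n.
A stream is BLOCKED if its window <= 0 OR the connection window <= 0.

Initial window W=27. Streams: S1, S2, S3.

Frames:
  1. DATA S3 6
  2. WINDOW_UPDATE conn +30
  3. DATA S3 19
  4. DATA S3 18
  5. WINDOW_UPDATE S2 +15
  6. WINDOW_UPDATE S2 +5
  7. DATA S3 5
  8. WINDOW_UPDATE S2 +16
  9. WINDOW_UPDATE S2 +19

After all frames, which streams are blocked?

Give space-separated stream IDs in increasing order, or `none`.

Answer: S3

Derivation:
Op 1: conn=21 S1=27 S2=27 S3=21 blocked=[]
Op 2: conn=51 S1=27 S2=27 S3=21 blocked=[]
Op 3: conn=32 S1=27 S2=27 S3=2 blocked=[]
Op 4: conn=14 S1=27 S2=27 S3=-16 blocked=[3]
Op 5: conn=14 S1=27 S2=42 S3=-16 blocked=[3]
Op 6: conn=14 S1=27 S2=47 S3=-16 blocked=[3]
Op 7: conn=9 S1=27 S2=47 S3=-21 blocked=[3]
Op 8: conn=9 S1=27 S2=63 S3=-21 blocked=[3]
Op 9: conn=9 S1=27 S2=82 S3=-21 blocked=[3]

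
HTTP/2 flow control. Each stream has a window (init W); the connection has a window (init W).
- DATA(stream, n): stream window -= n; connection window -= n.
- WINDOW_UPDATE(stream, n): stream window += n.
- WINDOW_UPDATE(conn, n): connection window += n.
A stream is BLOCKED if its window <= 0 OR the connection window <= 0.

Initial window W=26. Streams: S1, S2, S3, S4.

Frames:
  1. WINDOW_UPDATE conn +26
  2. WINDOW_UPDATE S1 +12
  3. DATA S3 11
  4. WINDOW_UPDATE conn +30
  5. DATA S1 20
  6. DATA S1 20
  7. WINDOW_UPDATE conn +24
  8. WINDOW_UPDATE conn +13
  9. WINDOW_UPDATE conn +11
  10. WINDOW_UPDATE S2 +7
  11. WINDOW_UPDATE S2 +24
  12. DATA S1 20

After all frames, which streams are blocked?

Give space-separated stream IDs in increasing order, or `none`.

Op 1: conn=52 S1=26 S2=26 S3=26 S4=26 blocked=[]
Op 2: conn=52 S1=38 S2=26 S3=26 S4=26 blocked=[]
Op 3: conn=41 S1=38 S2=26 S3=15 S4=26 blocked=[]
Op 4: conn=71 S1=38 S2=26 S3=15 S4=26 blocked=[]
Op 5: conn=51 S1=18 S2=26 S3=15 S4=26 blocked=[]
Op 6: conn=31 S1=-2 S2=26 S3=15 S4=26 blocked=[1]
Op 7: conn=55 S1=-2 S2=26 S3=15 S4=26 blocked=[1]
Op 8: conn=68 S1=-2 S2=26 S3=15 S4=26 blocked=[1]
Op 9: conn=79 S1=-2 S2=26 S3=15 S4=26 blocked=[1]
Op 10: conn=79 S1=-2 S2=33 S3=15 S4=26 blocked=[1]
Op 11: conn=79 S1=-2 S2=57 S3=15 S4=26 blocked=[1]
Op 12: conn=59 S1=-22 S2=57 S3=15 S4=26 blocked=[1]

Answer: S1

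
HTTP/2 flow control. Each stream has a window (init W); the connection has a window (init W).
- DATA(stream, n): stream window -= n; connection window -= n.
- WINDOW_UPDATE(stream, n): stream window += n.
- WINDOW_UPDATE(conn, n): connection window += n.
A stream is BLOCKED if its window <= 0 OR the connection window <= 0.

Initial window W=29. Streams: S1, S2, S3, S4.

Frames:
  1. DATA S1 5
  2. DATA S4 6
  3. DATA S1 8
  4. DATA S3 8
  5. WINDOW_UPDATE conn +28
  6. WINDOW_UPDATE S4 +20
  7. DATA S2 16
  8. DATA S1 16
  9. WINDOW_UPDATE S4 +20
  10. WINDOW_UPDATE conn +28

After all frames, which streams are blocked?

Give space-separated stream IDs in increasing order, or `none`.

Answer: S1

Derivation:
Op 1: conn=24 S1=24 S2=29 S3=29 S4=29 blocked=[]
Op 2: conn=18 S1=24 S2=29 S3=29 S4=23 blocked=[]
Op 3: conn=10 S1=16 S2=29 S3=29 S4=23 blocked=[]
Op 4: conn=2 S1=16 S2=29 S3=21 S4=23 blocked=[]
Op 5: conn=30 S1=16 S2=29 S3=21 S4=23 blocked=[]
Op 6: conn=30 S1=16 S2=29 S3=21 S4=43 blocked=[]
Op 7: conn=14 S1=16 S2=13 S3=21 S4=43 blocked=[]
Op 8: conn=-2 S1=0 S2=13 S3=21 S4=43 blocked=[1, 2, 3, 4]
Op 9: conn=-2 S1=0 S2=13 S3=21 S4=63 blocked=[1, 2, 3, 4]
Op 10: conn=26 S1=0 S2=13 S3=21 S4=63 blocked=[1]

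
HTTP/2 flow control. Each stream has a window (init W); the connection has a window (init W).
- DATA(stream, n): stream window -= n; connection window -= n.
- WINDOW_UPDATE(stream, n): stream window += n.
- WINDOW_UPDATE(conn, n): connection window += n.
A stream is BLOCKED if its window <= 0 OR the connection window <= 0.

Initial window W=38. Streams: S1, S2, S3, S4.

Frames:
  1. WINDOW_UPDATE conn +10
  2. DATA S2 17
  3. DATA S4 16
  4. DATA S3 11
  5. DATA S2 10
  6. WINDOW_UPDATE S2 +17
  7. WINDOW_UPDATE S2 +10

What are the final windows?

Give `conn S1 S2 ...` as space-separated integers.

Answer: -6 38 38 27 22

Derivation:
Op 1: conn=48 S1=38 S2=38 S3=38 S4=38 blocked=[]
Op 2: conn=31 S1=38 S2=21 S3=38 S4=38 blocked=[]
Op 3: conn=15 S1=38 S2=21 S3=38 S4=22 blocked=[]
Op 4: conn=4 S1=38 S2=21 S3=27 S4=22 blocked=[]
Op 5: conn=-6 S1=38 S2=11 S3=27 S4=22 blocked=[1, 2, 3, 4]
Op 6: conn=-6 S1=38 S2=28 S3=27 S4=22 blocked=[1, 2, 3, 4]
Op 7: conn=-6 S1=38 S2=38 S3=27 S4=22 blocked=[1, 2, 3, 4]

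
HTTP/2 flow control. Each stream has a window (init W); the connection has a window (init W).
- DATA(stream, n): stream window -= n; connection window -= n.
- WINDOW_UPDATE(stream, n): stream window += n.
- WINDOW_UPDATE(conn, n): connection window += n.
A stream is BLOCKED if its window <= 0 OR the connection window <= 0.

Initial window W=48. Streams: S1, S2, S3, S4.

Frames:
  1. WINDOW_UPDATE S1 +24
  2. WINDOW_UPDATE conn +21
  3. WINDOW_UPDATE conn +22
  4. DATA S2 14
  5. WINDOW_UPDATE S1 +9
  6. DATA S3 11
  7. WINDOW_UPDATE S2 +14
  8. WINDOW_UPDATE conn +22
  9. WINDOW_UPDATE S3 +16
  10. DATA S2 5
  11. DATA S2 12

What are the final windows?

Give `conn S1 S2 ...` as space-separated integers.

Answer: 71 81 31 53 48

Derivation:
Op 1: conn=48 S1=72 S2=48 S3=48 S4=48 blocked=[]
Op 2: conn=69 S1=72 S2=48 S3=48 S4=48 blocked=[]
Op 3: conn=91 S1=72 S2=48 S3=48 S4=48 blocked=[]
Op 4: conn=77 S1=72 S2=34 S3=48 S4=48 blocked=[]
Op 5: conn=77 S1=81 S2=34 S3=48 S4=48 blocked=[]
Op 6: conn=66 S1=81 S2=34 S3=37 S4=48 blocked=[]
Op 7: conn=66 S1=81 S2=48 S3=37 S4=48 blocked=[]
Op 8: conn=88 S1=81 S2=48 S3=37 S4=48 blocked=[]
Op 9: conn=88 S1=81 S2=48 S3=53 S4=48 blocked=[]
Op 10: conn=83 S1=81 S2=43 S3=53 S4=48 blocked=[]
Op 11: conn=71 S1=81 S2=31 S3=53 S4=48 blocked=[]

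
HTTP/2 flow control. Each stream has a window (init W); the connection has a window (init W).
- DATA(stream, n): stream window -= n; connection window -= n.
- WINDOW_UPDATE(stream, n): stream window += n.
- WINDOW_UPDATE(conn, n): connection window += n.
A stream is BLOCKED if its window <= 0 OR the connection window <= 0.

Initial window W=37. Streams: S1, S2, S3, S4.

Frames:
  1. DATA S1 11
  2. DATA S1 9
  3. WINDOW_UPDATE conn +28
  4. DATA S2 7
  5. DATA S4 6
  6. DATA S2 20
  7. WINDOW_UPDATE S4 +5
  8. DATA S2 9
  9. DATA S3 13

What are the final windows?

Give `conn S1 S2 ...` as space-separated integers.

Answer: -10 17 1 24 36

Derivation:
Op 1: conn=26 S1=26 S2=37 S3=37 S4=37 blocked=[]
Op 2: conn=17 S1=17 S2=37 S3=37 S4=37 blocked=[]
Op 3: conn=45 S1=17 S2=37 S3=37 S4=37 blocked=[]
Op 4: conn=38 S1=17 S2=30 S3=37 S4=37 blocked=[]
Op 5: conn=32 S1=17 S2=30 S3=37 S4=31 blocked=[]
Op 6: conn=12 S1=17 S2=10 S3=37 S4=31 blocked=[]
Op 7: conn=12 S1=17 S2=10 S3=37 S4=36 blocked=[]
Op 8: conn=3 S1=17 S2=1 S3=37 S4=36 blocked=[]
Op 9: conn=-10 S1=17 S2=1 S3=24 S4=36 blocked=[1, 2, 3, 4]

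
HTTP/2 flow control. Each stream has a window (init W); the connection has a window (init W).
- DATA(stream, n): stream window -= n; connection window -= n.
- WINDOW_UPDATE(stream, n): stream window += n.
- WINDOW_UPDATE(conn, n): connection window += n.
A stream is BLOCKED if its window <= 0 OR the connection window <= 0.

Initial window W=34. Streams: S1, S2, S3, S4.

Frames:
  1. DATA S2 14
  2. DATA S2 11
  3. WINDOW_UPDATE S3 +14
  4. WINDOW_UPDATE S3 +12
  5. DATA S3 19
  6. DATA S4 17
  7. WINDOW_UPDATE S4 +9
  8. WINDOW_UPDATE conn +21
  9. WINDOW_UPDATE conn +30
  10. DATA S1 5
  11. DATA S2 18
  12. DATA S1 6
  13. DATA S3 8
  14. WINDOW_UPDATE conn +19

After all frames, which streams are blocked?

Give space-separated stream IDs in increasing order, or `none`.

Op 1: conn=20 S1=34 S2=20 S3=34 S4=34 blocked=[]
Op 2: conn=9 S1=34 S2=9 S3=34 S4=34 blocked=[]
Op 3: conn=9 S1=34 S2=9 S3=48 S4=34 blocked=[]
Op 4: conn=9 S1=34 S2=9 S3=60 S4=34 blocked=[]
Op 5: conn=-10 S1=34 S2=9 S3=41 S4=34 blocked=[1, 2, 3, 4]
Op 6: conn=-27 S1=34 S2=9 S3=41 S4=17 blocked=[1, 2, 3, 4]
Op 7: conn=-27 S1=34 S2=9 S3=41 S4=26 blocked=[1, 2, 3, 4]
Op 8: conn=-6 S1=34 S2=9 S3=41 S4=26 blocked=[1, 2, 3, 4]
Op 9: conn=24 S1=34 S2=9 S3=41 S4=26 blocked=[]
Op 10: conn=19 S1=29 S2=9 S3=41 S4=26 blocked=[]
Op 11: conn=1 S1=29 S2=-9 S3=41 S4=26 blocked=[2]
Op 12: conn=-5 S1=23 S2=-9 S3=41 S4=26 blocked=[1, 2, 3, 4]
Op 13: conn=-13 S1=23 S2=-9 S3=33 S4=26 blocked=[1, 2, 3, 4]
Op 14: conn=6 S1=23 S2=-9 S3=33 S4=26 blocked=[2]

Answer: S2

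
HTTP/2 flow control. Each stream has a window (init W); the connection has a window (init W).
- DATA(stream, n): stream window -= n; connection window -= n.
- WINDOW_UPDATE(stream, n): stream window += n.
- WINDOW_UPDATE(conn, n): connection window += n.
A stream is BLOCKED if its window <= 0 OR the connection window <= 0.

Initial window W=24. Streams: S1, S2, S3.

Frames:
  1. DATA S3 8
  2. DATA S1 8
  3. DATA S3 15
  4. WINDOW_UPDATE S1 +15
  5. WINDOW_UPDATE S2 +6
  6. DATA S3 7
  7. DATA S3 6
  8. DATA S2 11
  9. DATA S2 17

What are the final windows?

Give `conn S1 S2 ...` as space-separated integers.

Op 1: conn=16 S1=24 S2=24 S3=16 blocked=[]
Op 2: conn=8 S1=16 S2=24 S3=16 blocked=[]
Op 3: conn=-7 S1=16 S2=24 S3=1 blocked=[1, 2, 3]
Op 4: conn=-7 S1=31 S2=24 S3=1 blocked=[1, 2, 3]
Op 5: conn=-7 S1=31 S2=30 S3=1 blocked=[1, 2, 3]
Op 6: conn=-14 S1=31 S2=30 S3=-6 blocked=[1, 2, 3]
Op 7: conn=-20 S1=31 S2=30 S3=-12 blocked=[1, 2, 3]
Op 8: conn=-31 S1=31 S2=19 S3=-12 blocked=[1, 2, 3]
Op 9: conn=-48 S1=31 S2=2 S3=-12 blocked=[1, 2, 3]

Answer: -48 31 2 -12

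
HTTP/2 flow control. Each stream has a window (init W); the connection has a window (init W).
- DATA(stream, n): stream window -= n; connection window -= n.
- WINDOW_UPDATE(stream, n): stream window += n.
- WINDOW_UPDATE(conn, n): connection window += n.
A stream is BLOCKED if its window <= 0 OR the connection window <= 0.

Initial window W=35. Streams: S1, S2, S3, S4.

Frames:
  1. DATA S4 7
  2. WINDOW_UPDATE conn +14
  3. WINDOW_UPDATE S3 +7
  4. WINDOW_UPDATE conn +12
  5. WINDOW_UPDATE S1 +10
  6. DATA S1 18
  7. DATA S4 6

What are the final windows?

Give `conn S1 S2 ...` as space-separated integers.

Op 1: conn=28 S1=35 S2=35 S3=35 S4=28 blocked=[]
Op 2: conn=42 S1=35 S2=35 S3=35 S4=28 blocked=[]
Op 3: conn=42 S1=35 S2=35 S3=42 S4=28 blocked=[]
Op 4: conn=54 S1=35 S2=35 S3=42 S4=28 blocked=[]
Op 5: conn=54 S1=45 S2=35 S3=42 S4=28 blocked=[]
Op 6: conn=36 S1=27 S2=35 S3=42 S4=28 blocked=[]
Op 7: conn=30 S1=27 S2=35 S3=42 S4=22 blocked=[]

Answer: 30 27 35 42 22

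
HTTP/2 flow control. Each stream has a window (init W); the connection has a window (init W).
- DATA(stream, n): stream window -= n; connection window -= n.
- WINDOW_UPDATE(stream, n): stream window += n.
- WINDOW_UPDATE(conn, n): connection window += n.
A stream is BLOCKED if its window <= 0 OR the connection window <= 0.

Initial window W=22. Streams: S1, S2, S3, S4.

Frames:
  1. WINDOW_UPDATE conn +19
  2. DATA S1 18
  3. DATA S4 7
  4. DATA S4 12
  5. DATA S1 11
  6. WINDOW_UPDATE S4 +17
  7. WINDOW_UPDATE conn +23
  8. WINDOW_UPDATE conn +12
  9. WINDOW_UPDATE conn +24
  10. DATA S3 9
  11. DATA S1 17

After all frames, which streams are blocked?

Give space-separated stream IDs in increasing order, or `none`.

Answer: S1

Derivation:
Op 1: conn=41 S1=22 S2=22 S3=22 S4=22 blocked=[]
Op 2: conn=23 S1=4 S2=22 S3=22 S4=22 blocked=[]
Op 3: conn=16 S1=4 S2=22 S3=22 S4=15 blocked=[]
Op 4: conn=4 S1=4 S2=22 S3=22 S4=3 blocked=[]
Op 5: conn=-7 S1=-7 S2=22 S3=22 S4=3 blocked=[1, 2, 3, 4]
Op 6: conn=-7 S1=-7 S2=22 S3=22 S4=20 blocked=[1, 2, 3, 4]
Op 7: conn=16 S1=-7 S2=22 S3=22 S4=20 blocked=[1]
Op 8: conn=28 S1=-7 S2=22 S3=22 S4=20 blocked=[1]
Op 9: conn=52 S1=-7 S2=22 S3=22 S4=20 blocked=[1]
Op 10: conn=43 S1=-7 S2=22 S3=13 S4=20 blocked=[1]
Op 11: conn=26 S1=-24 S2=22 S3=13 S4=20 blocked=[1]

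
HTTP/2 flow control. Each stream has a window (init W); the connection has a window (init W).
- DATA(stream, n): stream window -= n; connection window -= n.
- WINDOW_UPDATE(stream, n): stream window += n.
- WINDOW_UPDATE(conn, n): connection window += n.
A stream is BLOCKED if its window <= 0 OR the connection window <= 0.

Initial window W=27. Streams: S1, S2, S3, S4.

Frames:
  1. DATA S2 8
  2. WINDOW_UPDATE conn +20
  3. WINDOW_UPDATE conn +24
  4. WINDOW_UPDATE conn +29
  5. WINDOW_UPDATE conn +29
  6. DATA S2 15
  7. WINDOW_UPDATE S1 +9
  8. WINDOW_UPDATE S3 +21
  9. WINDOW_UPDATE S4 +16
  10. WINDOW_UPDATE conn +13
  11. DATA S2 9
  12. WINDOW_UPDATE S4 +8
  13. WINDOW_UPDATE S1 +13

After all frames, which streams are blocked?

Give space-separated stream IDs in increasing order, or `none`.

Answer: S2

Derivation:
Op 1: conn=19 S1=27 S2=19 S3=27 S4=27 blocked=[]
Op 2: conn=39 S1=27 S2=19 S3=27 S4=27 blocked=[]
Op 3: conn=63 S1=27 S2=19 S3=27 S4=27 blocked=[]
Op 4: conn=92 S1=27 S2=19 S3=27 S4=27 blocked=[]
Op 5: conn=121 S1=27 S2=19 S3=27 S4=27 blocked=[]
Op 6: conn=106 S1=27 S2=4 S3=27 S4=27 blocked=[]
Op 7: conn=106 S1=36 S2=4 S3=27 S4=27 blocked=[]
Op 8: conn=106 S1=36 S2=4 S3=48 S4=27 blocked=[]
Op 9: conn=106 S1=36 S2=4 S3=48 S4=43 blocked=[]
Op 10: conn=119 S1=36 S2=4 S3=48 S4=43 blocked=[]
Op 11: conn=110 S1=36 S2=-5 S3=48 S4=43 blocked=[2]
Op 12: conn=110 S1=36 S2=-5 S3=48 S4=51 blocked=[2]
Op 13: conn=110 S1=49 S2=-5 S3=48 S4=51 blocked=[2]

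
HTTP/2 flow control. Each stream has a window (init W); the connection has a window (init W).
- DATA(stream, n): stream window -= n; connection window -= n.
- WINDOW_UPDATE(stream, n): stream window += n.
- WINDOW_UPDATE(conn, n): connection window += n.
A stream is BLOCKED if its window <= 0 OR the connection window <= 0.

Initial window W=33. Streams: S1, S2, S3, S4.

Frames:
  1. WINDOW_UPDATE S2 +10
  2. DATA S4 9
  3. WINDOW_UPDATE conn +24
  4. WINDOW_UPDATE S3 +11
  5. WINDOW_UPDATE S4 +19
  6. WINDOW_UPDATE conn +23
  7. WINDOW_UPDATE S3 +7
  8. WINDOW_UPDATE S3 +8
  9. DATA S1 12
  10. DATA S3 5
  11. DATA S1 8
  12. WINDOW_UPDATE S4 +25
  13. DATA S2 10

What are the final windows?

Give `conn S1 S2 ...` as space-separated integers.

Op 1: conn=33 S1=33 S2=43 S3=33 S4=33 blocked=[]
Op 2: conn=24 S1=33 S2=43 S3=33 S4=24 blocked=[]
Op 3: conn=48 S1=33 S2=43 S3=33 S4=24 blocked=[]
Op 4: conn=48 S1=33 S2=43 S3=44 S4=24 blocked=[]
Op 5: conn=48 S1=33 S2=43 S3=44 S4=43 blocked=[]
Op 6: conn=71 S1=33 S2=43 S3=44 S4=43 blocked=[]
Op 7: conn=71 S1=33 S2=43 S3=51 S4=43 blocked=[]
Op 8: conn=71 S1=33 S2=43 S3=59 S4=43 blocked=[]
Op 9: conn=59 S1=21 S2=43 S3=59 S4=43 blocked=[]
Op 10: conn=54 S1=21 S2=43 S3=54 S4=43 blocked=[]
Op 11: conn=46 S1=13 S2=43 S3=54 S4=43 blocked=[]
Op 12: conn=46 S1=13 S2=43 S3=54 S4=68 blocked=[]
Op 13: conn=36 S1=13 S2=33 S3=54 S4=68 blocked=[]

Answer: 36 13 33 54 68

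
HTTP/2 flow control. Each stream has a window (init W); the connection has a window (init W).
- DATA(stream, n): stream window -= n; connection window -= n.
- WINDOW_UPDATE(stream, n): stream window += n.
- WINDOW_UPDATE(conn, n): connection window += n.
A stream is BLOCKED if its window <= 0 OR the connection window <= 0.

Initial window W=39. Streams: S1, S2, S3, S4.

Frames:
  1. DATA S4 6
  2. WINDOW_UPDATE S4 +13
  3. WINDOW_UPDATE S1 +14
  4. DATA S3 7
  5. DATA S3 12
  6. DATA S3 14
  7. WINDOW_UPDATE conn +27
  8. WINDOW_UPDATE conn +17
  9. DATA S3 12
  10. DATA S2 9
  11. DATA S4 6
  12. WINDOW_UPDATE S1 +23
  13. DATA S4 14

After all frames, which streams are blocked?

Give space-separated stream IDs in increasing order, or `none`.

Op 1: conn=33 S1=39 S2=39 S3=39 S4=33 blocked=[]
Op 2: conn=33 S1=39 S2=39 S3=39 S4=46 blocked=[]
Op 3: conn=33 S1=53 S2=39 S3=39 S4=46 blocked=[]
Op 4: conn=26 S1=53 S2=39 S3=32 S4=46 blocked=[]
Op 5: conn=14 S1=53 S2=39 S3=20 S4=46 blocked=[]
Op 6: conn=0 S1=53 S2=39 S3=6 S4=46 blocked=[1, 2, 3, 4]
Op 7: conn=27 S1=53 S2=39 S3=6 S4=46 blocked=[]
Op 8: conn=44 S1=53 S2=39 S3=6 S4=46 blocked=[]
Op 9: conn=32 S1=53 S2=39 S3=-6 S4=46 blocked=[3]
Op 10: conn=23 S1=53 S2=30 S3=-6 S4=46 blocked=[3]
Op 11: conn=17 S1=53 S2=30 S3=-6 S4=40 blocked=[3]
Op 12: conn=17 S1=76 S2=30 S3=-6 S4=40 blocked=[3]
Op 13: conn=3 S1=76 S2=30 S3=-6 S4=26 blocked=[3]

Answer: S3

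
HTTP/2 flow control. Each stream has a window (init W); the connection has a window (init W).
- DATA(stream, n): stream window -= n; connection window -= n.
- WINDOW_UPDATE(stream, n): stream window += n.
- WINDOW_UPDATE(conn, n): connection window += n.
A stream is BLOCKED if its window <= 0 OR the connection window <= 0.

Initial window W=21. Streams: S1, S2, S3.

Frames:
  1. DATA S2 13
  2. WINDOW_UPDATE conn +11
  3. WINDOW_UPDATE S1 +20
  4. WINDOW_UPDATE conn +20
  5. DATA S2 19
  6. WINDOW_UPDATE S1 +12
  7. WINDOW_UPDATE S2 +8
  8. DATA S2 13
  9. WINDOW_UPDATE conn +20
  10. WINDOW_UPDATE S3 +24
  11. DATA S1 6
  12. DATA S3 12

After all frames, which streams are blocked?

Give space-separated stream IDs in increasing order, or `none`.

Answer: S2

Derivation:
Op 1: conn=8 S1=21 S2=8 S3=21 blocked=[]
Op 2: conn=19 S1=21 S2=8 S3=21 blocked=[]
Op 3: conn=19 S1=41 S2=8 S3=21 blocked=[]
Op 4: conn=39 S1=41 S2=8 S3=21 blocked=[]
Op 5: conn=20 S1=41 S2=-11 S3=21 blocked=[2]
Op 6: conn=20 S1=53 S2=-11 S3=21 blocked=[2]
Op 7: conn=20 S1=53 S2=-3 S3=21 blocked=[2]
Op 8: conn=7 S1=53 S2=-16 S3=21 blocked=[2]
Op 9: conn=27 S1=53 S2=-16 S3=21 blocked=[2]
Op 10: conn=27 S1=53 S2=-16 S3=45 blocked=[2]
Op 11: conn=21 S1=47 S2=-16 S3=45 blocked=[2]
Op 12: conn=9 S1=47 S2=-16 S3=33 blocked=[2]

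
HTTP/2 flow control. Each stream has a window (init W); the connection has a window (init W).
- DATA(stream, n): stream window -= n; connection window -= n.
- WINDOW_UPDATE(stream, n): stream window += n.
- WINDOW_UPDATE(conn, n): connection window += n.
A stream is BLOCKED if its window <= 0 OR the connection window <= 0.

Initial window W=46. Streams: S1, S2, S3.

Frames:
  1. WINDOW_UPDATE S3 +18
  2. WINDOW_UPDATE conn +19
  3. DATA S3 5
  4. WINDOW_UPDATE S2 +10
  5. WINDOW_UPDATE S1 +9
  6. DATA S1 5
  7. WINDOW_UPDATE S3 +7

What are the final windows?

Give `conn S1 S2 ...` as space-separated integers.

Answer: 55 50 56 66

Derivation:
Op 1: conn=46 S1=46 S2=46 S3=64 blocked=[]
Op 2: conn=65 S1=46 S2=46 S3=64 blocked=[]
Op 3: conn=60 S1=46 S2=46 S3=59 blocked=[]
Op 4: conn=60 S1=46 S2=56 S3=59 blocked=[]
Op 5: conn=60 S1=55 S2=56 S3=59 blocked=[]
Op 6: conn=55 S1=50 S2=56 S3=59 blocked=[]
Op 7: conn=55 S1=50 S2=56 S3=66 blocked=[]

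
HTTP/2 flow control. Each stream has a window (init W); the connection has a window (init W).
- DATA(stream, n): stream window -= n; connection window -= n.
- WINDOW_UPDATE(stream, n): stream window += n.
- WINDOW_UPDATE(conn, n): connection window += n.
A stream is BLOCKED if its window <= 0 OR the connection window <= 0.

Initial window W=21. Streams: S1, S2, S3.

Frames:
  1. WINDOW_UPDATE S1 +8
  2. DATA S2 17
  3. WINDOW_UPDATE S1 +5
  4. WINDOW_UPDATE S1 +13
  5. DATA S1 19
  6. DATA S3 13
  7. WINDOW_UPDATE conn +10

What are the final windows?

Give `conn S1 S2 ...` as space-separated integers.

Answer: -18 28 4 8

Derivation:
Op 1: conn=21 S1=29 S2=21 S3=21 blocked=[]
Op 2: conn=4 S1=29 S2=4 S3=21 blocked=[]
Op 3: conn=4 S1=34 S2=4 S3=21 blocked=[]
Op 4: conn=4 S1=47 S2=4 S3=21 blocked=[]
Op 5: conn=-15 S1=28 S2=4 S3=21 blocked=[1, 2, 3]
Op 6: conn=-28 S1=28 S2=4 S3=8 blocked=[1, 2, 3]
Op 7: conn=-18 S1=28 S2=4 S3=8 blocked=[1, 2, 3]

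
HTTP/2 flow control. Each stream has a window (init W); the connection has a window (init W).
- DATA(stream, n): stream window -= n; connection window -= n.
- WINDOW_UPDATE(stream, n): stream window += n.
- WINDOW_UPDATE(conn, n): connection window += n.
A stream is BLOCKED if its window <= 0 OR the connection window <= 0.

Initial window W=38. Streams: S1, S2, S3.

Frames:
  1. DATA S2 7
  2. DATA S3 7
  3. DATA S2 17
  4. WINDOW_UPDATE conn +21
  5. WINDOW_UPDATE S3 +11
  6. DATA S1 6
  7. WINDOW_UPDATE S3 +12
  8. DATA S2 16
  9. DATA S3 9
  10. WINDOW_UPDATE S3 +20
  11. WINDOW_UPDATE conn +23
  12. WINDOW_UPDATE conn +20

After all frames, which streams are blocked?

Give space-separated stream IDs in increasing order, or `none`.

Op 1: conn=31 S1=38 S2=31 S3=38 blocked=[]
Op 2: conn=24 S1=38 S2=31 S3=31 blocked=[]
Op 3: conn=7 S1=38 S2=14 S3=31 blocked=[]
Op 4: conn=28 S1=38 S2=14 S3=31 blocked=[]
Op 5: conn=28 S1=38 S2=14 S3=42 blocked=[]
Op 6: conn=22 S1=32 S2=14 S3=42 blocked=[]
Op 7: conn=22 S1=32 S2=14 S3=54 blocked=[]
Op 8: conn=6 S1=32 S2=-2 S3=54 blocked=[2]
Op 9: conn=-3 S1=32 S2=-2 S3=45 blocked=[1, 2, 3]
Op 10: conn=-3 S1=32 S2=-2 S3=65 blocked=[1, 2, 3]
Op 11: conn=20 S1=32 S2=-2 S3=65 blocked=[2]
Op 12: conn=40 S1=32 S2=-2 S3=65 blocked=[2]

Answer: S2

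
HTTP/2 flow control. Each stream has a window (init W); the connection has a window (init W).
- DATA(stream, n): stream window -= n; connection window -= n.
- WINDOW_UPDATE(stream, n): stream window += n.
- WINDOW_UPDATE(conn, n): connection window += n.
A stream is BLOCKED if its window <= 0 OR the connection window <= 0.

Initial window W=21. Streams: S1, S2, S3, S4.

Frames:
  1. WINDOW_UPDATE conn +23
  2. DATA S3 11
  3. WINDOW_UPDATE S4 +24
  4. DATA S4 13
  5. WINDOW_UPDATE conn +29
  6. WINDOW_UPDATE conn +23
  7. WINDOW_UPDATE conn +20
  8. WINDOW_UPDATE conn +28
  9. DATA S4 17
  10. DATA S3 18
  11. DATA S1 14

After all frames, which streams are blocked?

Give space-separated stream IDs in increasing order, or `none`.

Op 1: conn=44 S1=21 S2=21 S3=21 S4=21 blocked=[]
Op 2: conn=33 S1=21 S2=21 S3=10 S4=21 blocked=[]
Op 3: conn=33 S1=21 S2=21 S3=10 S4=45 blocked=[]
Op 4: conn=20 S1=21 S2=21 S3=10 S4=32 blocked=[]
Op 5: conn=49 S1=21 S2=21 S3=10 S4=32 blocked=[]
Op 6: conn=72 S1=21 S2=21 S3=10 S4=32 blocked=[]
Op 7: conn=92 S1=21 S2=21 S3=10 S4=32 blocked=[]
Op 8: conn=120 S1=21 S2=21 S3=10 S4=32 blocked=[]
Op 9: conn=103 S1=21 S2=21 S3=10 S4=15 blocked=[]
Op 10: conn=85 S1=21 S2=21 S3=-8 S4=15 blocked=[3]
Op 11: conn=71 S1=7 S2=21 S3=-8 S4=15 blocked=[3]

Answer: S3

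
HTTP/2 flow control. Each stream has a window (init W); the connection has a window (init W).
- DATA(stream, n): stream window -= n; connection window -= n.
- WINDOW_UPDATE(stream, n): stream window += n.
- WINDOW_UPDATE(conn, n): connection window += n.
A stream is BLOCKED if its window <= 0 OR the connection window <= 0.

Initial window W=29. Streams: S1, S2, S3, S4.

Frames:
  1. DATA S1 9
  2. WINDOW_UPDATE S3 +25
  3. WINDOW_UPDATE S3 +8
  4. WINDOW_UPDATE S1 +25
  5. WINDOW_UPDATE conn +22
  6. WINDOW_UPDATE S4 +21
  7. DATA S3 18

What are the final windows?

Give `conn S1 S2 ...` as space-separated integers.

Op 1: conn=20 S1=20 S2=29 S3=29 S4=29 blocked=[]
Op 2: conn=20 S1=20 S2=29 S3=54 S4=29 blocked=[]
Op 3: conn=20 S1=20 S2=29 S3=62 S4=29 blocked=[]
Op 4: conn=20 S1=45 S2=29 S3=62 S4=29 blocked=[]
Op 5: conn=42 S1=45 S2=29 S3=62 S4=29 blocked=[]
Op 6: conn=42 S1=45 S2=29 S3=62 S4=50 blocked=[]
Op 7: conn=24 S1=45 S2=29 S3=44 S4=50 blocked=[]

Answer: 24 45 29 44 50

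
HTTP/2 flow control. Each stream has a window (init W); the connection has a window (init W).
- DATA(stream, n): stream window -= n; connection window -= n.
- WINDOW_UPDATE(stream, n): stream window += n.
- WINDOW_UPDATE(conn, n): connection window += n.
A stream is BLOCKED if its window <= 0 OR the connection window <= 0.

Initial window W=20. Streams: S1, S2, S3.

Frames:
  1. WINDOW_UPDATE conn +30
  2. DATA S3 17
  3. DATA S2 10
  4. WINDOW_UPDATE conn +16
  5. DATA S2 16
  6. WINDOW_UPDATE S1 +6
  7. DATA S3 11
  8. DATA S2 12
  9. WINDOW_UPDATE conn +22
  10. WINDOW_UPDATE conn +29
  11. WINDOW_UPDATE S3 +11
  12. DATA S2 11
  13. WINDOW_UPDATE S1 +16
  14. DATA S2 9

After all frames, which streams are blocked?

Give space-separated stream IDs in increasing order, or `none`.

Op 1: conn=50 S1=20 S2=20 S3=20 blocked=[]
Op 2: conn=33 S1=20 S2=20 S3=3 blocked=[]
Op 3: conn=23 S1=20 S2=10 S3=3 blocked=[]
Op 4: conn=39 S1=20 S2=10 S3=3 blocked=[]
Op 5: conn=23 S1=20 S2=-6 S3=3 blocked=[2]
Op 6: conn=23 S1=26 S2=-6 S3=3 blocked=[2]
Op 7: conn=12 S1=26 S2=-6 S3=-8 blocked=[2, 3]
Op 8: conn=0 S1=26 S2=-18 S3=-8 blocked=[1, 2, 3]
Op 9: conn=22 S1=26 S2=-18 S3=-8 blocked=[2, 3]
Op 10: conn=51 S1=26 S2=-18 S3=-8 blocked=[2, 3]
Op 11: conn=51 S1=26 S2=-18 S3=3 blocked=[2]
Op 12: conn=40 S1=26 S2=-29 S3=3 blocked=[2]
Op 13: conn=40 S1=42 S2=-29 S3=3 blocked=[2]
Op 14: conn=31 S1=42 S2=-38 S3=3 blocked=[2]

Answer: S2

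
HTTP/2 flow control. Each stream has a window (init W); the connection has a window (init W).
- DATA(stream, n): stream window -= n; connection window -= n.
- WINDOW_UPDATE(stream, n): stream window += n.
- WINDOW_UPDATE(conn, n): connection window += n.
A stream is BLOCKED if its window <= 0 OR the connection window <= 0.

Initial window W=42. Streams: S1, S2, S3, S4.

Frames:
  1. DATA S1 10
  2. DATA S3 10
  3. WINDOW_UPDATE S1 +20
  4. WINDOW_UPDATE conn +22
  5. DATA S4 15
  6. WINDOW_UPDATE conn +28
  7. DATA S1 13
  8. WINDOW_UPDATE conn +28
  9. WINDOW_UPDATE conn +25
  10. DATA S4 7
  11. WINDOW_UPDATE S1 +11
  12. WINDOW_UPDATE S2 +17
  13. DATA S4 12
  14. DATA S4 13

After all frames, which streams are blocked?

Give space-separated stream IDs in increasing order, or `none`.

Op 1: conn=32 S1=32 S2=42 S3=42 S4=42 blocked=[]
Op 2: conn=22 S1=32 S2=42 S3=32 S4=42 blocked=[]
Op 3: conn=22 S1=52 S2=42 S3=32 S4=42 blocked=[]
Op 4: conn=44 S1=52 S2=42 S3=32 S4=42 blocked=[]
Op 5: conn=29 S1=52 S2=42 S3=32 S4=27 blocked=[]
Op 6: conn=57 S1=52 S2=42 S3=32 S4=27 blocked=[]
Op 7: conn=44 S1=39 S2=42 S3=32 S4=27 blocked=[]
Op 8: conn=72 S1=39 S2=42 S3=32 S4=27 blocked=[]
Op 9: conn=97 S1=39 S2=42 S3=32 S4=27 blocked=[]
Op 10: conn=90 S1=39 S2=42 S3=32 S4=20 blocked=[]
Op 11: conn=90 S1=50 S2=42 S3=32 S4=20 blocked=[]
Op 12: conn=90 S1=50 S2=59 S3=32 S4=20 blocked=[]
Op 13: conn=78 S1=50 S2=59 S3=32 S4=8 blocked=[]
Op 14: conn=65 S1=50 S2=59 S3=32 S4=-5 blocked=[4]

Answer: S4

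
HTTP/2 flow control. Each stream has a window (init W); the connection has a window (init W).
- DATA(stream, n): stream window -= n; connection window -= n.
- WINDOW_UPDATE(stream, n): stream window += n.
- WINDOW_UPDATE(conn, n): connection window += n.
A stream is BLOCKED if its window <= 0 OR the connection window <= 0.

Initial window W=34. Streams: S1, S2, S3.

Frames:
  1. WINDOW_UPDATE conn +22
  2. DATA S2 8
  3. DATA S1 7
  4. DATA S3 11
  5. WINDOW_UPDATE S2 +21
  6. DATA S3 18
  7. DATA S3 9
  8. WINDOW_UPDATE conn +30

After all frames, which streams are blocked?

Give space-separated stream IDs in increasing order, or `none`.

Answer: S3

Derivation:
Op 1: conn=56 S1=34 S2=34 S3=34 blocked=[]
Op 2: conn=48 S1=34 S2=26 S3=34 blocked=[]
Op 3: conn=41 S1=27 S2=26 S3=34 blocked=[]
Op 4: conn=30 S1=27 S2=26 S3=23 blocked=[]
Op 5: conn=30 S1=27 S2=47 S3=23 blocked=[]
Op 6: conn=12 S1=27 S2=47 S3=5 blocked=[]
Op 7: conn=3 S1=27 S2=47 S3=-4 blocked=[3]
Op 8: conn=33 S1=27 S2=47 S3=-4 blocked=[3]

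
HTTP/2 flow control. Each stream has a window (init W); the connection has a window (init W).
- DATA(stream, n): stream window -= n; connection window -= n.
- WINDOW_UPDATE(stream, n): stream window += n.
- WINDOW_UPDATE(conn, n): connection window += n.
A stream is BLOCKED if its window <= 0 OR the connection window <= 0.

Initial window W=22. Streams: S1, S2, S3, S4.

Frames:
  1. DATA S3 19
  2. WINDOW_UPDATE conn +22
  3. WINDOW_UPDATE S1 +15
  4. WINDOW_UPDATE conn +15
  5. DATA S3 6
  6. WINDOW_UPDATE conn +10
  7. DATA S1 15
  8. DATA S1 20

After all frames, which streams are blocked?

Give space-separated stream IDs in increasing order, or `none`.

Answer: S3

Derivation:
Op 1: conn=3 S1=22 S2=22 S3=3 S4=22 blocked=[]
Op 2: conn=25 S1=22 S2=22 S3=3 S4=22 blocked=[]
Op 3: conn=25 S1=37 S2=22 S3=3 S4=22 blocked=[]
Op 4: conn=40 S1=37 S2=22 S3=3 S4=22 blocked=[]
Op 5: conn=34 S1=37 S2=22 S3=-3 S4=22 blocked=[3]
Op 6: conn=44 S1=37 S2=22 S3=-3 S4=22 blocked=[3]
Op 7: conn=29 S1=22 S2=22 S3=-3 S4=22 blocked=[3]
Op 8: conn=9 S1=2 S2=22 S3=-3 S4=22 blocked=[3]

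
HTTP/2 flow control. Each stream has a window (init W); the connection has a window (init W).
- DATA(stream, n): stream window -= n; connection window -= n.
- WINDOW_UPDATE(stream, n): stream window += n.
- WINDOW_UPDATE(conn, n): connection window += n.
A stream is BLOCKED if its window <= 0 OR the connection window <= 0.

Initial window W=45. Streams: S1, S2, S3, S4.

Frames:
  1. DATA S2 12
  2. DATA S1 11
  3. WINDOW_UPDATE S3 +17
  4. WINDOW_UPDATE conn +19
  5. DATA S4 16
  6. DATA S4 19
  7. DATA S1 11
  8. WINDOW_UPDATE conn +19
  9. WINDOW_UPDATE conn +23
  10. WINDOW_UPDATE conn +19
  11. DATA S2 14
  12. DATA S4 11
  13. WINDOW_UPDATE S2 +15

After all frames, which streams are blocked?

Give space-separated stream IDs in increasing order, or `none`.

Op 1: conn=33 S1=45 S2=33 S3=45 S4=45 blocked=[]
Op 2: conn=22 S1=34 S2=33 S3=45 S4=45 blocked=[]
Op 3: conn=22 S1=34 S2=33 S3=62 S4=45 blocked=[]
Op 4: conn=41 S1=34 S2=33 S3=62 S4=45 blocked=[]
Op 5: conn=25 S1=34 S2=33 S3=62 S4=29 blocked=[]
Op 6: conn=6 S1=34 S2=33 S3=62 S4=10 blocked=[]
Op 7: conn=-5 S1=23 S2=33 S3=62 S4=10 blocked=[1, 2, 3, 4]
Op 8: conn=14 S1=23 S2=33 S3=62 S4=10 blocked=[]
Op 9: conn=37 S1=23 S2=33 S3=62 S4=10 blocked=[]
Op 10: conn=56 S1=23 S2=33 S3=62 S4=10 blocked=[]
Op 11: conn=42 S1=23 S2=19 S3=62 S4=10 blocked=[]
Op 12: conn=31 S1=23 S2=19 S3=62 S4=-1 blocked=[4]
Op 13: conn=31 S1=23 S2=34 S3=62 S4=-1 blocked=[4]

Answer: S4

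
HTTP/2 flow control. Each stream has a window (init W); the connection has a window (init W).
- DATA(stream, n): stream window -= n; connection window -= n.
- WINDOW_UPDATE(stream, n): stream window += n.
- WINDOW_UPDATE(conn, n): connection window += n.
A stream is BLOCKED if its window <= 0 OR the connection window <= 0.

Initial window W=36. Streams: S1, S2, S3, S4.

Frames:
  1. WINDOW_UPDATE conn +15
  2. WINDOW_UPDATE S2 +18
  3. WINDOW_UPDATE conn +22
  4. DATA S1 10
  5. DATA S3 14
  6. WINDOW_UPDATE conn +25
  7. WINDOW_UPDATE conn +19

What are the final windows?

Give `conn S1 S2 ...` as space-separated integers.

Op 1: conn=51 S1=36 S2=36 S3=36 S4=36 blocked=[]
Op 2: conn=51 S1=36 S2=54 S3=36 S4=36 blocked=[]
Op 3: conn=73 S1=36 S2=54 S3=36 S4=36 blocked=[]
Op 4: conn=63 S1=26 S2=54 S3=36 S4=36 blocked=[]
Op 5: conn=49 S1=26 S2=54 S3=22 S4=36 blocked=[]
Op 6: conn=74 S1=26 S2=54 S3=22 S4=36 blocked=[]
Op 7: conn=93 S1=26 S2=54 S3=22 S4=36 blocked=[]

Answer: 93 26 54 22 36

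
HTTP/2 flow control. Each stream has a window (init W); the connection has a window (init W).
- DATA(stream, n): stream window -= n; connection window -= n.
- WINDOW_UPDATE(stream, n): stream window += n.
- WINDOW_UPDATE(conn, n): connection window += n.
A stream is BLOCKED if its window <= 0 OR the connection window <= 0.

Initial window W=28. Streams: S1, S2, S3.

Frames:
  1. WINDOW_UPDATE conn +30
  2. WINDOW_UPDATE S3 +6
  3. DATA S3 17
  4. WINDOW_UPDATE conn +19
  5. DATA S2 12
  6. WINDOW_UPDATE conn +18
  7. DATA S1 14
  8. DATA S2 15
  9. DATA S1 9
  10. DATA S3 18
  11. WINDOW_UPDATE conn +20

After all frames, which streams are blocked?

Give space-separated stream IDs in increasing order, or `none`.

Answer: S3

Derivation:
Op 1: conn=58 S1=28 S2=28 S3=28 blocked=[]
Op 2: conn=58 S1=28 S2=28 S3=34 blocked=[]
Op 3: conn=41 S1=28 S2=28 S3=17 blocked=[]
Op 4: conn=60 S1=28 S2=28 S3=17 blocked=[]
Op 5: conn=48 S1=28 S2=16 S3=17 blocked=[]
Op 6: conn=66 S1=28 S2=16 S3=17 blocked=[]
Op 7: conn=52 S1=14 S2=16 S3=17 blocked=[]
Op 8: conn=37 S1=14 S2=1 S3=17 blocked=[]
Op 9: conn=28 S1=5 S2=1 S3=17 blocked=[]
Op 10: conn=10 S1=5 S2=1 S3=-1 blocked=[3]
Op 11: conn=30 S1=5 S2=1 S3=-1 blocked=[3]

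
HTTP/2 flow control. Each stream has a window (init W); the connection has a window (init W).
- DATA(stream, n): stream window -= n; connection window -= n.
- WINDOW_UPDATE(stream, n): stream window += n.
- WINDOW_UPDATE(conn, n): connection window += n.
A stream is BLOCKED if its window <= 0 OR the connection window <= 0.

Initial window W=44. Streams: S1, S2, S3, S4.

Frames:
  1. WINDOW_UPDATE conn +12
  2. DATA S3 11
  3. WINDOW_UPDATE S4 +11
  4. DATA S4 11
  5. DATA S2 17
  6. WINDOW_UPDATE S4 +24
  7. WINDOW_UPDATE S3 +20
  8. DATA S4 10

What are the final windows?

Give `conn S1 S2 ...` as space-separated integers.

Op 1: conn=56 S1=44 S2=44 S3=44 S4=44 blocked=[]
Op 2: conn=45 S1=44 S2=44 S3=33 S4=44 blocked=[]
Op 3: conn=45 S1=44 S2=44 S3=33 S4=55 blocked=[]
Op 4: conn=34 S1=44 S2=44 S3=33 S4=44 blocked=[]
Op 5: conn=17 S1=44 S2=27 S3=33 S4=44 blocked=[]
Op 6: conn=17 S1=44 S2=27 S3=33 S4=68 blocked=[]
Op 7: conn=17 S1=44 S2=27 S3=53 S4=68 blocked=[]
Op 8: conn=7 S1=44 S2=27 S3=53 S4=58 blocked=[]

Answer: 7 44 27 53 58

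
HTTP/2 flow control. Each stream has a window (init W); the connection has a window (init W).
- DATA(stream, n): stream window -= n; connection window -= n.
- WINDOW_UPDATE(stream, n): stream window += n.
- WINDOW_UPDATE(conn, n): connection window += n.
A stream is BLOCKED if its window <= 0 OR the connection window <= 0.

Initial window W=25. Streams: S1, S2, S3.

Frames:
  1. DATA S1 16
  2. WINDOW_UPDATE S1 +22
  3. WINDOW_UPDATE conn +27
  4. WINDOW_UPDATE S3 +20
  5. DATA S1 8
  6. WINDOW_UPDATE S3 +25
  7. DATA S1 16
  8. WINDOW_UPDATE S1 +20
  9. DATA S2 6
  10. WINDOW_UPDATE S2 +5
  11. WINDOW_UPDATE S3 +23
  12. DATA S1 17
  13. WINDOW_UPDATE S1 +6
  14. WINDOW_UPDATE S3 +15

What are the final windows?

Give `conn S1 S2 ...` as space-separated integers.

Answer: -11 16 24 108

Derivation:
Op 1: conn=9 S1=9 S2=25 S3=25 blocked=[]
Op 2: conn=9 S1=31 S2=25 S3=25 blocked=[]
Op 3: conn=36 S1=31 S2=25 S3=25 blocked=[]
Op 4: conn=36 S1=31 S2=25 S3=45 blocked=[]
Op 5: conn=28 S1=23 S2=25 S3=45 blocked=[]
Op 6: conn=28 S1=23 S2=25 S3=70 blocked=[]
Op 7: conn=12 S1=7 S2=25 S3=70 blocked=[]
Op 8: conn=12 S1=27 S2=25 S3=70 blocked=[]
Op 9: conn=6 S1=27 S2=19 S3=70 blocked=[]
Op 10: conn=6 S1=27 S2=24 S3=70 blocked=[]
Op 11: conn=6 S1=27 S2=24 S3=93 blocked=[]
Op 12: conn=-11 S1=10 S2=24 S3=93 blocked=[1, 2, 3]
Op 13: conn=-11 S1=16 S2=24 S3=93 blocked=[1, 2, 3]
Op 14: conn=-11 S1=16 S2=24 S3=108 blocked=[1, 2, 3]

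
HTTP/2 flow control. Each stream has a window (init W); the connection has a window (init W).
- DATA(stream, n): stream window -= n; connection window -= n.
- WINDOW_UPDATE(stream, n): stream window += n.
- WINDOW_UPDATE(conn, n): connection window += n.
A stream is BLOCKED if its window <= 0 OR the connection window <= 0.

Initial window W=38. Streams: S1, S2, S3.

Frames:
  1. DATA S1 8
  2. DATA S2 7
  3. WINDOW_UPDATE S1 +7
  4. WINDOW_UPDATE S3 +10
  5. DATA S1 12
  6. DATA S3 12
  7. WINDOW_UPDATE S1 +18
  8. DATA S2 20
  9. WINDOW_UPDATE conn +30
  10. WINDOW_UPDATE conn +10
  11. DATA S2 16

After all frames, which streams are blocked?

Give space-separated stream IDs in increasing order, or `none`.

Op 1: conn=30 S1=30 S2=38 S3=38 blocked=[]
Op 2: conn=23 S1=30 S2=31 S3=38 blocked=[]
Op 3: conn=23 S1=37 S2=31 S3=38 blocked=[]
Op 4: conn=23 S1=37 S2=31 S3=48 blocked=[]
Op 5: conn=11 S1=25 S2=31 S3=48 blocked=[]
Op 6: conn=-1 S1=25 S2=31 S3=36 blocked=[1, 2, 3]
Op 7: conn=-1 S1=43 S2=31 S3=36 blocked=[1, 2, 3]
Op 8: conn=-21 S1=43 S2=11 S3=36 blocked=[1, 2, 3]
Op 9: conn=9 S1=43 S2=11 S3=36 blocked=[]
Op 10: conn=19 S1=43 S2=11 S3=36 blocked=[]
Op 11: conn=3 S1=43 S2=-5 S3=36 blocked=[2]

Answer: S2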